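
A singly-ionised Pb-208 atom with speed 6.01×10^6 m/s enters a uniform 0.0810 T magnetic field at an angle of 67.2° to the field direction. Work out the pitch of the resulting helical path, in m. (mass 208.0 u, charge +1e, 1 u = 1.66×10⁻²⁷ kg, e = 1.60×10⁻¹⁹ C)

pitch ≈ 390 m

The velocity component along B is v∥ = v cos67.2° = 2.33×10^6 m/s.
The cyclotron period T = 2πm/(qB) = 1.67×10^-4 s is set by m, q, B alone.
Pitch = v∥·T = (2.33×10^6)(1.67×10^-4) = 390 m.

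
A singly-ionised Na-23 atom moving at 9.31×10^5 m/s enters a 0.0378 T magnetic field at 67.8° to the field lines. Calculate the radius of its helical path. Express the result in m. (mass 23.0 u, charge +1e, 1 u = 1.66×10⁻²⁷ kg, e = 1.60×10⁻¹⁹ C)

Only the perpendicular component v⊥ = v sin67.8° = 8.62×10^5 m/s is bent by the field.
r = m v⊥ /(qB) = (3.82×10^-26)(8.62×10^5) / [(1×1.60×10^-19)(0.0378)] = 5.44 m.

r ≈ 5.44 m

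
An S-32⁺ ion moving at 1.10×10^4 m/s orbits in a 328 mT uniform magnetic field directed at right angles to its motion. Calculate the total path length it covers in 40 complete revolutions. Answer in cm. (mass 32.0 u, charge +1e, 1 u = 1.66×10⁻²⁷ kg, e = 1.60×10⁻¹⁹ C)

L ≈ 280 cm

r = mv/(qB) = 0.0111 m, so one revolution covers 2πr = 0.0700 m.
In 40 revolutions: L = 40·2πr = 2.80 m.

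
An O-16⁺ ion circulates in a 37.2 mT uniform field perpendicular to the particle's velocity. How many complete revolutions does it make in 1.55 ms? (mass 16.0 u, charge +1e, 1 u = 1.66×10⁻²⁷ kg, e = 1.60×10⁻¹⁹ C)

N = 55

T = 2πm/(qB) = 2π(2.656×10^-26) / [(1×1.60×10^-19)(0.0372)] = 2.8038×10^-5 s.
N = t/T = 1.55×10^-3 / 2.8038×10^-5 ≈ 55.28, so 55 complete revolutions.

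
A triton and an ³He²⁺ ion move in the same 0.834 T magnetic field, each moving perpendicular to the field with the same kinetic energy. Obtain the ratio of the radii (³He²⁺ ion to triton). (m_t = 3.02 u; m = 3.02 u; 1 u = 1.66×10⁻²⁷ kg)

r = √(2mK)/(qB) ⇒ at equal K, r ∝ √m/q.
r_{³He²⁺ ion}/r_{triton} = 0.500.

ratio ≈ 0.500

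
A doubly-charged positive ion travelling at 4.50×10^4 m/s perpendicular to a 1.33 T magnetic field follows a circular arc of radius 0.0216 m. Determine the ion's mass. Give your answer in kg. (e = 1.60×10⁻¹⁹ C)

qvB = mv²/r ⇒ m = qBr/v.
m = (2×1.60×10^-19)(1.33)(0.0216) / (4.50×10^4) = 2.04×10^-25 kg.

m ≈ 2.04×10^-25 kg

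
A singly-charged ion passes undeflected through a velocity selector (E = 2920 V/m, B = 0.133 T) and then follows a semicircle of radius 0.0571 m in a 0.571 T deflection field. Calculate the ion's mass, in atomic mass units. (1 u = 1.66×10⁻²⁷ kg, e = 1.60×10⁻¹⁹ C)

v = E/B₁ = 2.20×10^4 m/s.
From r = mv/(qB₂), m = qB₂r/v = (1×1.60×10^-19)(0.571)(0.0571) / (2.20×10^4) = 2.38×10^-25 kg.
In atomic mass units: m = 2.38×10^-25 / 1.66×10^-27 = 143 u.

m ≈ 143 u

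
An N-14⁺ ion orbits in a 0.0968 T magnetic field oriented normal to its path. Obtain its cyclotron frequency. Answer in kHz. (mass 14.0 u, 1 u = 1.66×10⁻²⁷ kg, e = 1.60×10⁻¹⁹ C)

f = qB/(2πm) = (1×1.60×10^-19)(0.0968) / [2π(2.32×10^-26)] = 1.06×10^5 Hz.

f ≈ 106 kHz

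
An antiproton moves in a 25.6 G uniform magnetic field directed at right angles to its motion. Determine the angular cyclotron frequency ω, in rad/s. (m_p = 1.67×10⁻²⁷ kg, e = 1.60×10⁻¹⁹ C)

ω = qB/m = (1×1.60×10^-19)(2.56×10^-3) / (1.67×10^-27) = 2.45×10^5 rad/s.

ω ≈ 2.45×10^5 rad/s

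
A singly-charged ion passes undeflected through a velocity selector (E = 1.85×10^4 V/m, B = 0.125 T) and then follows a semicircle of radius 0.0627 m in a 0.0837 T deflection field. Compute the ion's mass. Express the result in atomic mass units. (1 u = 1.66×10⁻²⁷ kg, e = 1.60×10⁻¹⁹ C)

m ≈ 3.42 u

v = E/B₁ = 1.48×10^5 m/s.
From r = mv/(qB₂), m = qB₂r/v = (1×1.60×10^-19)(0.0837)(0.0627) / (1.48×10^5) = 5.67×10^-27 kg.
In atomic mass units: m = 5.67×10^-27 / 1.66×10^-27 = 3.42 u.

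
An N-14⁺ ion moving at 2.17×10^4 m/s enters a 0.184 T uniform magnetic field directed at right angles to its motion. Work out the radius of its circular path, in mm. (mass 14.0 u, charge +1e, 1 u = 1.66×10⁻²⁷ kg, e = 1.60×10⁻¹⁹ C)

The magnetic force provides the centripetal force: qvB = mv²/r, so r = mv/(qB).
r = (2.32×10^-26 kg)(2.17×10^4 m/s) / [(1×1.60×10^-19 C)(0.184 T)] = 0.0171 m.

r ≈ 17.1 mm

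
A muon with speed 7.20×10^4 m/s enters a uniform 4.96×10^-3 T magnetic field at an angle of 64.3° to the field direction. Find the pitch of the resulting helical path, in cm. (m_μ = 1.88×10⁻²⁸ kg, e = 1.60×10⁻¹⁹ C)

pitch ≈ 4.65 cm

The velocity component along B is v∥ = v cos64.3° = 3.12×10^4 m/s.
The cyclotron period T = 2πm/(qB) = 1.49×10^-6 s is set by m, q, B alone.
Pitch = v∥·T = (3.12×10^4)(1.49×10^-6) = 0.0465 m.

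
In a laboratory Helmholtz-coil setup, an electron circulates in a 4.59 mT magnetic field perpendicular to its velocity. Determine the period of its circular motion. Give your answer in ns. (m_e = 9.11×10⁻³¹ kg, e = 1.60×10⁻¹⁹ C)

The cyclotron period is independent of speed: T = 2πm/(qB).
T = 2π(9.11×10^-31) / [(1×1.60×10^-19)(4.59×10^-3)] = 7.79×10^-9 s.

T ≈ 7.79 ns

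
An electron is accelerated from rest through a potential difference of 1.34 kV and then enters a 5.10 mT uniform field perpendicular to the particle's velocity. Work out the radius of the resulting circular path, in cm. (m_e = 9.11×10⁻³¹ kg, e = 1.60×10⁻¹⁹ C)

The kinetic energy gained is K = qV = (1×1.60×10^-19)(1340) = 2.14×10^-16 J.
v = √(2K/m) = 2.17×10^7 m/s.
r = mv/(qB) = (9.11×10^-31)(2.17×10^7) / [(1×1.60×10^-19)(5.10×10^-3)] = 0.0242 m.

r ≈ 2.42 cm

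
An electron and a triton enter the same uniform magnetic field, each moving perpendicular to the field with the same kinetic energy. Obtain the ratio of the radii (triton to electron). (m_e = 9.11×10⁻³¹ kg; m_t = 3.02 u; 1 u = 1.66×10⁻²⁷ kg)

r = √(2mK)/(qB) ⇒ at equal K, r ∝ √m/q.
r_{triton}/r_{electron} = 74.2.

ratio ≈ 74.2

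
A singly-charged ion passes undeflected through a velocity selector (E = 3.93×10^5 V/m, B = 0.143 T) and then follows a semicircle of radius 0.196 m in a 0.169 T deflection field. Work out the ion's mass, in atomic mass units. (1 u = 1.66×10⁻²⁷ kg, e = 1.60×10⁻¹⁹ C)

v = E/B₁ = 2.75×10^6 m/s.
From r = mv/(qB₂), m = qB₂r/v = (1×1.60×10^-19)(0.169)(0.196) / (2.75×10^6) = 1.93×10^-27 kg.
In atomic mass units: m = 1.93×10^-27 / 1.66×10^-27 = 1.16 u.

m ≈ 1.16 u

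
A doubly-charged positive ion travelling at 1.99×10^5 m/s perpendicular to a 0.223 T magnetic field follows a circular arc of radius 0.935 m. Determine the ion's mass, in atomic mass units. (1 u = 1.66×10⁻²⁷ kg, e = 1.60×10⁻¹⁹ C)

qvB = mv²/r ⇒ m = qBr/v.
m = (2×1.60×10^-19)(0.223)(0.935) / (1.99×10^5) = 3.35×10^-25 kg = 202 u.

m ≈ 202 u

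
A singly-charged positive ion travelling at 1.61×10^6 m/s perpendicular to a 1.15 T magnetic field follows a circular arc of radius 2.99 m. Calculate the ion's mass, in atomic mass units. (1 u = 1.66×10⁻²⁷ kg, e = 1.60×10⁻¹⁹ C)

qvB = mv²/r ⇒ m = qBr/v.
m = (1×1.60×10^-19)(1.15)(2.99) / (1.61×10^6) = 3.42×10^-25 kg = 206 u.

m ≈ 206 u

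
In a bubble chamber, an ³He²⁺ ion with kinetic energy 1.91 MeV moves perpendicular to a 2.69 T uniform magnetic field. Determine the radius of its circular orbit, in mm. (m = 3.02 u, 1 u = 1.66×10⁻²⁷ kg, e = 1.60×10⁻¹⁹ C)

r ≈ 64.3 mm

Convert the energy: K = 1.91 MeV = 3.06×10^-13 J.
v = √(2K/m) = √(2·3.06×10^-13/5.01×10^-27) = 1.10×10^7 m/s.
r = mv/(qB) = (5.01×10^-27)(1.10×10^7) / [(2×1.60×10^-19)(2.69)] = 0.0643 m.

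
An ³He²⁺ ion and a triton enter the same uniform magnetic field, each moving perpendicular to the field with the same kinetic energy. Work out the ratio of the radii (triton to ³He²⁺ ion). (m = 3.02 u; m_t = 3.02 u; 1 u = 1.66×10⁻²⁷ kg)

r = √(2mK)/(qB) ⇒ at equal K, r ∝ √m/q.
r_{triton}/r_{³He²⁺ ion} = 2.00.

ratio ≈ 2.00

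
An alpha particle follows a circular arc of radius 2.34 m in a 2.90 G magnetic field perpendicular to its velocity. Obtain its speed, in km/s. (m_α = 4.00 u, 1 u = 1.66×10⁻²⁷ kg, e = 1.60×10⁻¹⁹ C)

From qvB = mv²/r, v = qBr/m.
v = (2×1.60×10^-19)(2.90×10^-4)(2.34) / (6.64×10^-27) = 3.27×10^4 m/s.

v ≈ 32.7 km/s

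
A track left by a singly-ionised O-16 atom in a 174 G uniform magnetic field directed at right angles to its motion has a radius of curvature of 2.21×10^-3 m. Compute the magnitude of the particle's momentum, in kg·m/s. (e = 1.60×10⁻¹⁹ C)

Since qvB = mv²/r, the momentum p = mv = qBr.
p = (1×1.60×10^-19)(0.0174)(2.21×10^-3) = 6.15×10^-24 kg·m/s.

p ≈ 6.15×10^-24 kg·m/s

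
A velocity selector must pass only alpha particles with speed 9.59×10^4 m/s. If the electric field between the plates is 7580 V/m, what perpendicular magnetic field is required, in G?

B ≈ 790 G

qE = qvB ⇒ B = E/v = (7580) / (9.59×10^4) = 0.0790 T.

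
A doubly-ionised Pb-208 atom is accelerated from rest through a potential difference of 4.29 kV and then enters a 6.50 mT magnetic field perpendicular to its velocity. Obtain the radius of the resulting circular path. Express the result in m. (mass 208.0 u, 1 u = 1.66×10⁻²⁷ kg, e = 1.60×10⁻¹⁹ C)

The kinetic energy gained is K = qV = (2×1.60×10^-19)(4290) = 1.37×10^-15 J.
v = √(2K/m) = 8.92×10^4 m/s.
r = mv/(qB) = (3.45×10^-25)(8.92×10^4) / [(2×1.60×10^-19)(6.50×10^-3)] = 14.8 m.

r ≈ 14.8 m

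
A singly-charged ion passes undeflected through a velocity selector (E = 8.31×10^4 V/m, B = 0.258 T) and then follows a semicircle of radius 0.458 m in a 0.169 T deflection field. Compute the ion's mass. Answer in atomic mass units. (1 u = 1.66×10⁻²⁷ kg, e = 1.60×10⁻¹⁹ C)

m ≈ 23.2 u

v = E/B₁ = 3.22×10^5 m/s.
From r = mv/(qB₂), m = qB₂r/v = (1×1.60×10^-19)(0.169)(0.458) / (3.22×10^5) = 3.84×10^-26 kg.
In atomic mass units: m = 3.84×10^-26 / 1.66×10^-27 = 23.2 u.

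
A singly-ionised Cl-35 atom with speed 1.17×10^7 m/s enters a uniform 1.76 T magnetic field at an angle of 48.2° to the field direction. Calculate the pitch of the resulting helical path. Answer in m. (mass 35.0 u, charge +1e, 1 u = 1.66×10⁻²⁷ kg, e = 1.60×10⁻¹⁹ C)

pitch ≈ 10.1 m

The velocity component along B is v∥ = v cos48.2° = 7.80×10^6 m/s.
The cyclotron period T = 2πm/(qB) = 1.30×10^-6 s is set by m, q, B alone.
Pitch = v∥·T = (7.80×10^6)(1.30×10^-6) = 10.1 m.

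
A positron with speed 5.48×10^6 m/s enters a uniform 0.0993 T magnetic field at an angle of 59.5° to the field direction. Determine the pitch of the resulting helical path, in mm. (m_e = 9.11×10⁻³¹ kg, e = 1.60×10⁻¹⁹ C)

pitch ≈ 1.00 mm

The velocity component along B is v∥ = v cos59.5° = 2.78×10^6 m/s.
The cyclotron period T = 2πm/(qB) = 3.60×10^-10 s is set by m, q, B alone.
Pitch = v∥·T = (2.78×10^6)(3.60×10^-10) = 1.00×10^-3 m.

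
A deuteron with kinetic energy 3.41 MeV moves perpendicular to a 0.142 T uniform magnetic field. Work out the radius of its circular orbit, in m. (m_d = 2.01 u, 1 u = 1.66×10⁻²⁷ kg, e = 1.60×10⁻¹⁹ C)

r ≈ 2.66 m

Convert the energy: K = 3.41 MeV = 5.46×10^-13 J.
v = √(2K/m) = √(2·5.46×10^-13/3.34×10^-27) = 1.81×10^7 m/s.
r = mv/(qB) = (3.34×10^-27)(1.81×10^7) / [(1×1.60×10^-19)(0.142)] = 2.66 m.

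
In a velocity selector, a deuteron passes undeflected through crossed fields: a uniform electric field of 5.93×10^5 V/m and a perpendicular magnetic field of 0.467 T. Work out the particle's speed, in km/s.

v ≈ 1270 km/s

For zero net force, qE = qvB, so v = E/B.
v = (5.93×10^5) / (0.467) = 1.27×10^6 m/s.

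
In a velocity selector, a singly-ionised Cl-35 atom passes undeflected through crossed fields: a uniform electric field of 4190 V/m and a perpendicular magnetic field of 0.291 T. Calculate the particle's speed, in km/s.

For zero net force, qE = qvB, so v = E/B.
v = (4190) / (0.291) = 1.44×10^4 m/s.

v ≈ 14.4 km/s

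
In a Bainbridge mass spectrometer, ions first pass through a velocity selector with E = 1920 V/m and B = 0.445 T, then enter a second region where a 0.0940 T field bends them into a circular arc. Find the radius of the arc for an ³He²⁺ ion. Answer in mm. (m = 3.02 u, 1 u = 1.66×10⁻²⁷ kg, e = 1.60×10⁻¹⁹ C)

r ≈ 0.719 mm

The selector passes v = E/B = 1920/0.445 = 4310 m/s.
In the deflection region, r = mv/(qB₂) = (5.01×10^-27)(4310) / [(2×1.60×10^-19)(0.0940)] = 7.19×10^-4 m.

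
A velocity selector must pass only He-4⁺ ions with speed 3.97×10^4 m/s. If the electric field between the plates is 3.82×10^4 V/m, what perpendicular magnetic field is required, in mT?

qE = qvB ⇒ B = E/v = (3.82×10^4) / (3.97×10^4) = 0.962 T.

B ≈ 962 mT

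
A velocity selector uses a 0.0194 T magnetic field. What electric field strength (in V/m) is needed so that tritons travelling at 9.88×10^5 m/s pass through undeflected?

E ≈ 1.92×10^4 V/m

qE = qvB ⇒ E = vB = (9.88×10^5)(0.0194) = 1.92×10^4 V/m.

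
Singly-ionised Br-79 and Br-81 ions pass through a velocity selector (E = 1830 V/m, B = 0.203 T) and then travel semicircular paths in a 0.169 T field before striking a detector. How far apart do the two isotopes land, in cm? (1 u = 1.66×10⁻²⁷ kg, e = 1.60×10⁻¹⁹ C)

Both emerge at v = E/B₁ = 9010 m/s.
r = mv/(qB₂), so r₁ = 0.04372 m and r₂ = 0.04483 m, giving Δr = 1.11×10^-3 m.
After a semicircle each ion lands a diameter 2r from the entry slit, so the separation is 2Δr = 2.21×10^-3 m.

Δd ≈ 0.221 cm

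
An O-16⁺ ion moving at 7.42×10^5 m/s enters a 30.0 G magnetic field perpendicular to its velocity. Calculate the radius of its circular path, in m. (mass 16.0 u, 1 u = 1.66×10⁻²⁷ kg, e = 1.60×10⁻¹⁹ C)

The magnetic force provides the centripetal force: qvB = mv²/r, so r = mv/(qB).
r = (2.66×10^-26 kg)(7.42×10^5 m/s) / [(1×1.60×10^-19 C)(3.00×10^-3 T)] = 41.1 m.

r ≈ 41.1 m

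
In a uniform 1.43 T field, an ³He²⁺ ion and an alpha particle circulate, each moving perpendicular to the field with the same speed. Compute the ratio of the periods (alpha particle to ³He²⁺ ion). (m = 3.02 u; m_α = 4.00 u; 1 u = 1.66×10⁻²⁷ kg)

T = 2πm/(qB) is independent of speed, so T₂/T₁ = (m₂/q₂)/(m₁/q₁).
T_{alpha particle}/T_{³He²⁺ ion} = (6.64×10^-27/2e) / (5.01×10^-27/2e) = 1.32.

ratio ≈ 1.32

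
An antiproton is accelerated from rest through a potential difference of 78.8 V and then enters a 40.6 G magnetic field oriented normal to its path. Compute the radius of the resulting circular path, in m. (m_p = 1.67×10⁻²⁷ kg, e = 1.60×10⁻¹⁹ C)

r ≈ 0.316 m

The kinetic energy gained is K = qV = (1×1.60×10^-19)(78.8) = 1.26×10^-17 J.
v = √(2K/m) = 1.23×10^5 m/s.
r = mv/(qB) = (1.67×10^-27)(1.23×10^5) / [(1×1.60×10^-19)(4.06×10^-3)] = 0.316 m.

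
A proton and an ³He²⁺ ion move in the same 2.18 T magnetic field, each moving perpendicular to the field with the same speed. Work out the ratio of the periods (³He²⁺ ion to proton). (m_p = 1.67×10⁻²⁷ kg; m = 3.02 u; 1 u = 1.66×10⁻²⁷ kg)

T = 2πm/(qB) is independent of speed, so T₂/T₁ = (m₂/q₂)/(m₁/q₁).
T_{³He²⁺ ion}/T_{proton} = (5.01×10^-27/2e) / (1.67×10^-27/1e) = 1.50.

ratio ≈ 1.50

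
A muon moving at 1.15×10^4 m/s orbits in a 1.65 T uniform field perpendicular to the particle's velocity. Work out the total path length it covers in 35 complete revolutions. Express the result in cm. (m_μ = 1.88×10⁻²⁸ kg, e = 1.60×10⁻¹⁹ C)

L ≈ 0.180 cm

r = mv/(qB) = 8.19×10^-6 m, so one revolution covers 2πr = 5.15×10^-5 m.
In 35 revolutions: L = 35·2πr = 1.80×10^-3 m.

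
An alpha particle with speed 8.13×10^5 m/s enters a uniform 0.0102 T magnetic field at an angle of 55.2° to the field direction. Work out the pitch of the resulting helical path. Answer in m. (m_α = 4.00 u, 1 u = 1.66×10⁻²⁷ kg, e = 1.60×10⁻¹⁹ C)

pitch ≈ 5.93 m

The velocity component along B is v∥ = v cos55.2° = 4.64×10^5 m/s.
The cyclotron period T = 2πm/(qB) = 1.28×10^-5 s is set by m, q, B alone.
Pitch = v∥·T = (4.64×10^5)(1.28×10^-5) = 5.93 m.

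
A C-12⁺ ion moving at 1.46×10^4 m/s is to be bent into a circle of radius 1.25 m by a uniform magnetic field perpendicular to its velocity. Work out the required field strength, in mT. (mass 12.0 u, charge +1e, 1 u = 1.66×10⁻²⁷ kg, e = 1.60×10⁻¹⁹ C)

B ≈ 1.45 mT

qvB = mv²/r gives B = mv/(qr).
B = (1.99×10^-26)(1.46×10^4) / [(1×1.60×10^-19)(1.25)] = 1.45×10^-3 T.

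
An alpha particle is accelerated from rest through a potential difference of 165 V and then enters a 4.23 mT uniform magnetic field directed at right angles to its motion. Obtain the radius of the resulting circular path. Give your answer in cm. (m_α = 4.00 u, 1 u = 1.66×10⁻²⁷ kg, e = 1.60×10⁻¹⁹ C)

The kinetic energy gained is K = qV = (2×1.60×10^-19)(165) = 5.28×10^-17 J.
v = √(2K/m) = 1.26×10^5 m/s.
r = mv/(qB) = (6.64×10^-27)(1.26×10^5) / [(2×1.60×10^-19)(4.23×10^-3)] = 0.619 m.

r ≈ 61.9 cm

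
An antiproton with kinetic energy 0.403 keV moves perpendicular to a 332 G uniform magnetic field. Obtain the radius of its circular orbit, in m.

r ≈ 0.0874 m

Convert the energy: K = 0.403 keV = 6.45×10^-17 J.
v = √(2K/m) = √(2·6.45×10^-17/1.67×10^-27) = 2.78×10^5 m/s.
r = mv/(qB) = (1.67×10^-27)(2.78×10^5) / [(1×1.60×10^-19)(0.0332)] = 0.0874 m.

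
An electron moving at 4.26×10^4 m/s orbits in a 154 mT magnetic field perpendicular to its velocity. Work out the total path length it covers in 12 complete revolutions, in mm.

L ≈ 0.119 mm

r = mv/(qB) = 1.58×10^-6 m, so one revolution covers 2πr = 9.90×10^-6 m.
In 12 revolutions: L = 12·2πr = 1.19×10^-4 m.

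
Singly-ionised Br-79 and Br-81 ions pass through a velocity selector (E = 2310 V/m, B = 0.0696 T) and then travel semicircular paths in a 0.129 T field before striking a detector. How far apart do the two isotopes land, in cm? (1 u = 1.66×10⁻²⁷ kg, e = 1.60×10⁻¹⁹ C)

Both emerge at v = E/B₁ = 3.32×10^4 m/s.
r = mv/(qB₂), so r₁ = 0.21088 m and r₂ = 0.21622 m, giving Δr = 5.34×10^-3 m.
After a semicircle each ion lands a diameter 2r from the entry slit, so the separation is 2Δr = 0.0107 m.

Δd ≈ 1.07 cm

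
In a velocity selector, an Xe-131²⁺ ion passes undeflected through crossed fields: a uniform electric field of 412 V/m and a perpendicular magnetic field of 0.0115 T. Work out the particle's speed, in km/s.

For zero net force, qE = qvB, so v = E/B.
v = (412) / (0.0115) = 3.58×10^4 m/s.

v ≈ 35.8 km/s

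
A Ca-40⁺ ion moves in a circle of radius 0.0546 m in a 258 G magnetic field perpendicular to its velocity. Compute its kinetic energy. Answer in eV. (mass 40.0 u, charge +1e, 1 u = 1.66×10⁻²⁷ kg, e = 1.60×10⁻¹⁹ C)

K ≈ 2.39 eV

v = qBr/m = (1×1.60×10^-19)(0.0258)(0.0546) / (6.64×10^-26) = 3390 m/s.
K = ½mv² = 0.5·(6.64×10^-26)·(3390)² = 3.83×10^-19 J = 2.39 eV.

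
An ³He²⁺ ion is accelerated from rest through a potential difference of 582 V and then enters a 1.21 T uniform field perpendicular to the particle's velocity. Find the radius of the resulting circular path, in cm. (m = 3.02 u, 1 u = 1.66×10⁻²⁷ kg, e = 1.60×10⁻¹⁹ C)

r ≈ 0.353 cm

The kinetic energy gained is K = qV = (2×1.60×10^-19)(582) = 1.86×10^-16 J.
v = √(2K/m) = 2.73×10^5 m/s.
r = mv/(qB) = (5.01×10^-27)(2.73×10^5) / [(2×1.60×10^-19)(1.21)] = 3.53×10^-3 m.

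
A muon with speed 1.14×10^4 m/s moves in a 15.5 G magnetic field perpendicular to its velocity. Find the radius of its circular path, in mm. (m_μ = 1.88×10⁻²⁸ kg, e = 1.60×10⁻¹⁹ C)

r ≈ 8.64 mm

The magnetic force provides the centripetal force: qvB = mv²/r, so r = mv/(qB).
r = (1.88×10^-28 kg)(1.14×10^4 m/s) / [(1×1.60×10^-19 C)(1.55×10^-3 T)] = 8.64×10^-3 m.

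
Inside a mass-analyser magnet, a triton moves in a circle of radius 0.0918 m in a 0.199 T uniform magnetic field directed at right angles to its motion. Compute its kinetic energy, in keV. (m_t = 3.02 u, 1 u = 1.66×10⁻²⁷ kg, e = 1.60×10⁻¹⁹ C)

v = qBr/m = (1×1.60×10^-19)(0.199)(0.0918) / (5.01×10^-27) = 5.83×10^5 m/s.
K = ½mv² = 0.5·(5.01×10^-27)·(5.83×10^5)² = 8.52×10^-16 J = 5.33 keV.

K ≈ 5.33 keV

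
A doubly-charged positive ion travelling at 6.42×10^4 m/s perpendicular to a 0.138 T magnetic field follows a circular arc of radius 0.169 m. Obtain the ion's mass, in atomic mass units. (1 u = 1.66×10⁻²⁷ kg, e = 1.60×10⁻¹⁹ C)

m ≈ 70.0 u

qvB = mv²/r ⇒ m = qBr/v.
m = (2×1.60×10^-19)(0.138)(0.169) / (6.42×10^4) = 1.16×10^-25 kg = 70.0 u.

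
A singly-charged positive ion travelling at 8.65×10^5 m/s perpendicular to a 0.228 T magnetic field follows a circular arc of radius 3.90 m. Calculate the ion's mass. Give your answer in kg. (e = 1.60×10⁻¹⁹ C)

qvB = mv²/r ⇒ m = qBr/v.
m = (1×1.60×10^-19)(0.228)(3.90) / (8.65×10^5) = 1.64×10^-25 kg.

m ≈ 1.64×10^-25 kg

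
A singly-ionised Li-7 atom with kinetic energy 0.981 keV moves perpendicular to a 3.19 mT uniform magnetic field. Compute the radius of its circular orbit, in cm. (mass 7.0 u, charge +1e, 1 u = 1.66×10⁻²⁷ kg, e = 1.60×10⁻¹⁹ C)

r ≈ 374 cm

Convert the energy: K = 0.981 keV = 1.57×10^-16 J.
v = √(2K/m) = √(2·1.57×10^-16/1.16×10^-26) = 1.64×10^5 m/s.
r = mv/(qB) = (1.16×10^-26)(1.64×10^5) / [(1×1.60×10^-19)(3.19×10^-3)] = 3.74 m.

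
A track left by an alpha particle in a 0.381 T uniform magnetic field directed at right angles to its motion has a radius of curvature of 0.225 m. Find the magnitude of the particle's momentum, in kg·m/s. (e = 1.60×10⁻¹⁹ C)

p ≈ 2.74×10^-20 kg·m/s

Since qvB = mv²/r, the momentum p = mv = qBr.
p = (2×1.60×10^-19)(0.381)(0.225) = 2.74×10^-20 kg·m/s.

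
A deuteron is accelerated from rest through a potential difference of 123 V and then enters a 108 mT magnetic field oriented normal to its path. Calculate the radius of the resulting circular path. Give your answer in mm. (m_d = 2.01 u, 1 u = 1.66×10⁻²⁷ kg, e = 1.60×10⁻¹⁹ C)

The kinetic energy gained is K = qV = (1×1.60×10^-19)(123) = 1.97×10^-17 J.
v = √(2K/m) = 1.09×10^5 m/s.
r = mv/(qB) = (3.34×10^-27)(1.09×10^5) / [(1×1.60×10^-19)(0.108)] = 0.0210 m.

r ≈ 21.0 mm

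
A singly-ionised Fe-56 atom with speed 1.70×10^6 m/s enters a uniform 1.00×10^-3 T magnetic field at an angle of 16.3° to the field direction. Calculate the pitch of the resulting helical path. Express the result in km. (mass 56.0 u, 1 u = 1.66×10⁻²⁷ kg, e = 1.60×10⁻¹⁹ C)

The velocity component along B is v∥ = v cos16.3° = 1.63×10^6 m/s.
The cyclotron period T = 2πm/(qB) = 3.65×10^-3 s is set by m, q, B alone.
Pitch = v∥·T = (1.63×10^6)(3.65×10^-3) = 5960 m.

pitch ≈ 5.96 km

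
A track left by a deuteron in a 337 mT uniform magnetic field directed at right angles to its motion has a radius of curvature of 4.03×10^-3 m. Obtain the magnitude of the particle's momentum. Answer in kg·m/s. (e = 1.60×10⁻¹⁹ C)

Since qvB = mv²/r, the momentum p = mv = qBr.
p = (1×1.60×10^-19)(0.337)(4.03×10^-3) = 2.17×10^-22 kg·m/s.

p ≈ 2.17×10^-22 kg·m/s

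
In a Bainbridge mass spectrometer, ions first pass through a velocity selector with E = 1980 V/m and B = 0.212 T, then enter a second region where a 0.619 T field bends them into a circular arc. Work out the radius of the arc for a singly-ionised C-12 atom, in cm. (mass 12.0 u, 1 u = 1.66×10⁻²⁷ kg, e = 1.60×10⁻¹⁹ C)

r ≈ 0.188 cm

The selector passes v = E/B = 1980/0.212 = 9340 m/s.
In the deflection region, r = mv/(qB₂) = (1.99×10^-26)(9340) / [(1×1.60×10^-19)(0.619)] = 1.88×10^-3 m.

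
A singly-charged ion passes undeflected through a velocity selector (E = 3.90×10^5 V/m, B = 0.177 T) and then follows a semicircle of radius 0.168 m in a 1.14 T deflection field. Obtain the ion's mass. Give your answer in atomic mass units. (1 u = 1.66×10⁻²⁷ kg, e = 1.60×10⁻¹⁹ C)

m ≈ 8.38 u

v = E/B₁ = 2.20×10^6 m/s.
From r = mv/(qB₂), m = qB₂r/v = (1×1.60×10^-19)(1.14)(0.168) / (2.20×10^6) = 1.39×10^-26 kg.
In atomic mass units: m = 1.39×10^-26 / 1.66×10^-27 = 8.38 u.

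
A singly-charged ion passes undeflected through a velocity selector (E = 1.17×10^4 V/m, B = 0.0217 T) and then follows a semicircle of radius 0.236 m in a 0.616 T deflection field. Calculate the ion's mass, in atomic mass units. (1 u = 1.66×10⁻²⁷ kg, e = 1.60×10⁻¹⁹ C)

v = E/B₁ = 5.39×10^5 m/s.
From r = mv/(qB₂), m = qB₂r/v = (1×1.60×10^-19)(0.616)(0.236) / (5.39×10^5) = 4.31×10^-26 kg.
In atomic mass units: m = 4.31×10^-26 / 1.66×10^-27 = 26.0 u.

m ≈ 26.0 u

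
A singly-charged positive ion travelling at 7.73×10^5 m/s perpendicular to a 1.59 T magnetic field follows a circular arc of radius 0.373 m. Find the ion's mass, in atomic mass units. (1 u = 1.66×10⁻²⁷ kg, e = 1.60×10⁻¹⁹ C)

qvB = mv²/r ⇒ m = qBr/v.
m = (1×1.60×10^-19)(1.59)(0.373) / (7.73×10^5) = 1.23×10^-25 kg = 74.0 u.

m ≈ 74.0 u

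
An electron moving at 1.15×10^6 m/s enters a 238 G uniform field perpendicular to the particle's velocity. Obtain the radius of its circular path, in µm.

The magnetic force provides the centripetal force: qvB = mv²/r, so r = mv/(qB).
r = (9.11×10^-31 kg)(1.15×10^6 m/s) / [(1×1.60×10^-19 C)(0.0238 T)] = 2.75×10^-4 m.

r ≈ 275 µm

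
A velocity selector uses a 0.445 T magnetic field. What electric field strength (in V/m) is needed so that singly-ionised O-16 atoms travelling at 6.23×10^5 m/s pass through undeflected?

E ≈ 2.77×10^5 V/m

qE = qvB ⇒ E = vB = (6.23×10^5)(0.445) = 2.77×10^5 V/m.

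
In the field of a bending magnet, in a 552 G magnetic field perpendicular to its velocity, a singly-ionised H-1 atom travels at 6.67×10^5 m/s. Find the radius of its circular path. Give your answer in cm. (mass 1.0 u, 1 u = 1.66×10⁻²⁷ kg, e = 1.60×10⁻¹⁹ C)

r ≈ 12.5 cm

The magnetic force provides the centripetal force: qvB = mv²/r, so r = mv/(qB).
r = (1.66×10^-27 kg)(6.67×10^5 m/s) / [(1×1.60×10^-19 C)(0.0552 T)] = 0.125 m.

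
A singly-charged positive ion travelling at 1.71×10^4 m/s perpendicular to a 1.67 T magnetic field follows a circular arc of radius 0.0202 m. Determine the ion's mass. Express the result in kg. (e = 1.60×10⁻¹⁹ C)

qvB = mv²/r ⇒ m = qBr/v.
m = (1×1.60×10^-19)(1.67)(0.0202) / (1.71×10^4) = 3.16×10^-25 kg.

m ≈ 3.16×10^-25 kg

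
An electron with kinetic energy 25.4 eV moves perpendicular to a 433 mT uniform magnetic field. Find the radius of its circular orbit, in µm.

r ≈ 39.3 µm

Convert the energy: K = 25.4 eV = 4.06×10^-18 J.
v = √(2K/m) = √(2·4.06×10^-18/9.11×10^-31) = 2.99×10^6 m/s.
r = mv/(qB) = (9.11×10^-31)(2.99×10^6) / [(1×1.60×10^-19)(0.433)] = 3.93×10^-5 m.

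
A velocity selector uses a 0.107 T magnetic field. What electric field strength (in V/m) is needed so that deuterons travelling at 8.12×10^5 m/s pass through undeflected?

qE = qvB ⇒ E = vB = (8.12×10^5)(0.107) = 8.69×10^4 V/m.

E ≈ 8.69×10^4 V/m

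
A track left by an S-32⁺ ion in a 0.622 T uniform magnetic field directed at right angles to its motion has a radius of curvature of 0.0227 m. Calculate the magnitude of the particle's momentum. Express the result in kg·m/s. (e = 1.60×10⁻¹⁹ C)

Since qvB = mv²/r, the momentum p = mv = qBr.
p = (1×1.60×10^-19)(0.622)(0.0227) = 2.26×10^-21 kg·m/s.

p ≈ 2.26×10^-21 kg·m/s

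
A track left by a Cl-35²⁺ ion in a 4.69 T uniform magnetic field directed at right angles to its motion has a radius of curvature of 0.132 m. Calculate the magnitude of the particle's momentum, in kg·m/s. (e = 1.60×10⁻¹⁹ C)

Since qvB = mv²/r, the momentum p = mv = qBr.
p = (2×1.60×10^-19)(4.69)(0.132) = 1.98×10^-19 kg·m/s.

p ≈ 1.98×10^-19 kg·m/s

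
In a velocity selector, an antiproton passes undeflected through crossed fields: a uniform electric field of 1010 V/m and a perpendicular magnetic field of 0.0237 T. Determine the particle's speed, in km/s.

v ≈ 42.6 km/s

For zero net force, qE = qvB, so v = E/B.
v = (1010) / (0.0237) = 4.26×10^4 m/s.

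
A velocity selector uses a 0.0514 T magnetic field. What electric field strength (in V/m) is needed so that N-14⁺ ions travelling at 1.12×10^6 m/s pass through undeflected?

qE = qvB ⇒ E = vB = (1.12×10^6)(0.0514) = 5.76×10^4 V/m.

E ≈ 5.76×10^4 V/m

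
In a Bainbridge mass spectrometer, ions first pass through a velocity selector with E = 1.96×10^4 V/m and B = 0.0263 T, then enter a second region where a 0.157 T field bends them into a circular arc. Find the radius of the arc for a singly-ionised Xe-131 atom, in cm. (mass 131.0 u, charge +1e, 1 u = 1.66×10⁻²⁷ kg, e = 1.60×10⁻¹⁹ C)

The selector passes v = E/B = 1.96×10^4/0.0263 = 7.45×10^5 m/s.
In the deflection region, r = mv/(qB₂) = (2.17×10^-25)(7.45×10^5) / [(1×1.60×10^-19)(0.157)] = 6.45 m.

r ≈ 645 cm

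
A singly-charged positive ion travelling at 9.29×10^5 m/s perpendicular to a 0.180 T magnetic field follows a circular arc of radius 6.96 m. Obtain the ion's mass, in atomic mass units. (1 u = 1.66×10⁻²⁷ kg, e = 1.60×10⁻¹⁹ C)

qvB = mv²/r ⇒ m = qBr/v.
m = (1×1.60×10^-19)(0.180)(6.96) / (9.29×10^5) = 2.16×10^-25 kg = 130 u.

m ≈ 130 u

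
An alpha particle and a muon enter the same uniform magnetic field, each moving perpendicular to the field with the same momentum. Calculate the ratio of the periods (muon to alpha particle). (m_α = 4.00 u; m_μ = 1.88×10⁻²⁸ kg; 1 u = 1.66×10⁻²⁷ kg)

ratio ≈ 0.0566

T = 2πm/(qB) is independent of speed, so T₂/T₁ = (m₂/q₂)/(m₁/q₁).
T_{muon}/T_{alpha particle} = (1.88×10^-28/1e) / (6.64×10^-27/2e) = 0.0566.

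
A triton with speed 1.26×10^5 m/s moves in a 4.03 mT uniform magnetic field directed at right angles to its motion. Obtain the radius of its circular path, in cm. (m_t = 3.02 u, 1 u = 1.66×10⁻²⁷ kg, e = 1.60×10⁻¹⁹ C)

The magnetic force provides the centripetal force: qvB = mv²/r, so r = mv/(qB).
r = (5.01×10^-27 kg)(1.26×10^5 m/s) / [(1×1.60×10^-19 C)(4.03×10^-3 T)] = 0.980 m.

r ≈ 98.0 cm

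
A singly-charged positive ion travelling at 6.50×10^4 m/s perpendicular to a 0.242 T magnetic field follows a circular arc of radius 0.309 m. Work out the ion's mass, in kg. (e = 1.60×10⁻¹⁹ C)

m ≈ 1.84×10^-25 kg

qvB = mv²/r ⇒ m = qBr/v.
m = (1×1.60×10^-19)(0.242)(0.309) / (6.50×10^4) = 1.84×10^-25 kg.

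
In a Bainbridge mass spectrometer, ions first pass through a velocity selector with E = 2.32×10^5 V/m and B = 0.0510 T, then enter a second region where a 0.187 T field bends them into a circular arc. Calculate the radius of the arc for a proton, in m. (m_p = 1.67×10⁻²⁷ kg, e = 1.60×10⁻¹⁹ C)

The selector passes v = E/B = 2.32×10^5/0.0510 = 4.55×10^6 m/s.
In the deflection region, r = mv/(qB₂) = (1.67×10^-27)(4.55×10^6) / [(1×1.60×10^-19)(0.187)] = 0.254 m.

r ≈ 0.254 m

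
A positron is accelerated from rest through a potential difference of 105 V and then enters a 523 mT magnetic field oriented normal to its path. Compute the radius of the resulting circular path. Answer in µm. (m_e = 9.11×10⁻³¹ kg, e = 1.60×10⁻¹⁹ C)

r ≈ 66.1 µm

The kinetic energy gained is K = qV = (1×1.60×10^-19)(105) = 1.68×10^-17 J.
v = √(2K/m) = 6.07×10^6 m/s.
r = mv/(qB) = (9.11×10^-31)(6.07×10^6) / [(1×1.60×10^-19)(0.523)] = 6.61×10^-5 m.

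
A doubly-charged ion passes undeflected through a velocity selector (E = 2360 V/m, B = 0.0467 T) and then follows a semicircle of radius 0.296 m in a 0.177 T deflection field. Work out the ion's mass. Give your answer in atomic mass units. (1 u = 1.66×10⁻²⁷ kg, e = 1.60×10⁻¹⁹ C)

m ≈ 200 u

v = E/B₁ = 5.05×10^4 m/s.
From r = mv/(qB₂), m = qB₂r/v = (2×1.60×10^-19)(0.177)(0.296) / (5.05×10^4) = 3.32×10^-25 kg.
In atomic mass units: m = 3.32×10^-25 / 1.66×10^-27 = 200 u.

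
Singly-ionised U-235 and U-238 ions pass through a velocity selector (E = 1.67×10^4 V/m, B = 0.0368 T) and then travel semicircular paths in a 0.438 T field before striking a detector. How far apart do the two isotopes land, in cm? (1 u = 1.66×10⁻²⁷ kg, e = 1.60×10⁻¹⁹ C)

Δd ≈ 6.45 cm

Both emerge at v = E/B₁ = 4.54×10^5 m/s.
r = mv/(qB₂), so r₁ = 2.5261 m and r₂ = 2.5583 m, giving Δr = 0.0322 m.
After a semicircle each ion lands a diameter 2r from the entry slit, so the separation is 2Δr = 0.0645 m.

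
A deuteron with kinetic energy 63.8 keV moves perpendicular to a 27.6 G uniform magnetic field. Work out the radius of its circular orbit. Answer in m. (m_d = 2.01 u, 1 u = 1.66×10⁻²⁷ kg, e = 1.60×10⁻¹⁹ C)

Convert the energy: K = 63.8 keV = 1.02×10^-14 J.
v = √(2K/m) = √(2·1.02×10^-14/3.34×10^-27) = 2.47×10^6 m/s.
r = mv/(qB) = (3.34×10^-27)(2.47×10^6) / [(1×1.60×10^-19)(2.76×10^-3)] = 18.7 m.

r ≈ 18.7 m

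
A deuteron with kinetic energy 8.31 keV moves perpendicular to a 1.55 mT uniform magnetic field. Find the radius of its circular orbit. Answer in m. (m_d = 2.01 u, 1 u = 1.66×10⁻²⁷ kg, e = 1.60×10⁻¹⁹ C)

r ≈ 12.0 m

Convert the energy: K = 8.31 keV = 1.33×10^-15 J.
v = √(2K/m) = √(2·1.33×10^-15/3.34×10^-27) = 8.93×10^5 m/s.
r = mv/(qB) = (3.34×10^-27)(8.93×10^5) / [(1×1.60×10^-19)(1.55×10^-3)] = 12.0 m.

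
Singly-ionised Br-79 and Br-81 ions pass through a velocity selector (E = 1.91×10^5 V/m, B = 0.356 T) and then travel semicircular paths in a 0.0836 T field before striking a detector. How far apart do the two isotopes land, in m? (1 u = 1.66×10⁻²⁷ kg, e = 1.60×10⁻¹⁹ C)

Δd ≈ 0.266 m

Both emerge at v = E/B₁ = 5.37×10^5 m/s.
r = mv/(qB₂), so r₁ = 5.260 m and r₂ = 5.393 m, giving Δr = 0.133 m.
After a semicircle each ion lands a diameter 2r from the entry slit, so the separation is 2Δr = 0.266 m.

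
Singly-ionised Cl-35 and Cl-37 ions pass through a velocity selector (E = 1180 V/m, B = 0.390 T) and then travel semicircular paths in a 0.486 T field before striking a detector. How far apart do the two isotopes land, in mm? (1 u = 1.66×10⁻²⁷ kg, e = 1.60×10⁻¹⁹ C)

Both emerge at v = E/B₁ = 3030 m/s.
r = mv/(qB₂), so r₁ = 2.261×10^-3 m and r₂ = 2.390×10^-3 m, giving Δr = 1.29×10^-4 m.
After a semicircle each ion lands a diameter 2r from the entry slit, so the separation is 2Δr = 2.58×10^-4 m.

Δd ≈ 0.258 mm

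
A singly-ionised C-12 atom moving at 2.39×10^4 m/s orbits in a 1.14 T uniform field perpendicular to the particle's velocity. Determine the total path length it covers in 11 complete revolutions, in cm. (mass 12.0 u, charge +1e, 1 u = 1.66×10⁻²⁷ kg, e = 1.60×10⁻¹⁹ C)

r = mv/(qB) = 2.61×10^-3 m, so one revolution covers 2πr = 0.0164 m.
In 11 revolutions: L = 11·2πr = 0.180 m.

L ≈ 18.0 cm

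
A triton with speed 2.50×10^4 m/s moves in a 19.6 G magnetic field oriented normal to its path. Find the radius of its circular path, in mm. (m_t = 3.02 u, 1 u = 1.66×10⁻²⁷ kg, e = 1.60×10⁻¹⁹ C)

r ≈ 400 mm

The magnetic force provides the centripetal force: qvB = mv²/r, so r = mv/(qB).
r = (5.01×10^-27 kg)(2.50×10^4 m/s) / [(1×1.60×10^-19 C)(1.96×10^-3 T)] = 0.400 m.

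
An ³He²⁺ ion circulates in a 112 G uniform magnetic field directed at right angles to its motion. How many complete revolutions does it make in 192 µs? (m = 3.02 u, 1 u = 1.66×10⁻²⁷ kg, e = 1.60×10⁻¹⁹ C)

N = 21

T = 2πm/(qB) = 2π(5.0132×10^-27) / [(2×1.60×10^-19)(0.0112)] = 8.7887×10^-6 s.
N = t/T = 1.92×10^-4 / 8.7887×10^-6 ≈ 21.85, so 21 complete revolutions.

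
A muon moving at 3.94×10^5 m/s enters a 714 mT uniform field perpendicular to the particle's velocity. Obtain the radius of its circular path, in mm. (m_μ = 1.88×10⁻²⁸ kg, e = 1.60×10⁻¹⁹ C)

The magnetic force provides the centripetal force: qvB = mv²/r, so r = mv/(qB).
r = (1.88×10^-28 kg)(3.94×10^5 m/s) / [(1×1.60×10^-19 C)(0.714 T)] = 6.48×10^-4 m.

r ≈ 0.648 mm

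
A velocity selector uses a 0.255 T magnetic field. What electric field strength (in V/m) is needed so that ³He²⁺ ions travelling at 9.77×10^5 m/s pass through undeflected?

E ≈ 2.49×10^5 V/m

qE = qvB ⇒ E = vB = (9.77×10^5)(0.255) = 2.49×10^5 V/m.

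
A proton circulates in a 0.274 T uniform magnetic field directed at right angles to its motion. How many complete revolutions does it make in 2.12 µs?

N = 8

T = 2πm/(qB) = 2π(1.67×10^-27) / [(1×1.60×10^-19)(0.274)] = 2.3935×10^-7 s.
N = t/T = 2.12×10^-6 / 2.3935×10^-7 ≈ 8.86, so 8 complete revolutions.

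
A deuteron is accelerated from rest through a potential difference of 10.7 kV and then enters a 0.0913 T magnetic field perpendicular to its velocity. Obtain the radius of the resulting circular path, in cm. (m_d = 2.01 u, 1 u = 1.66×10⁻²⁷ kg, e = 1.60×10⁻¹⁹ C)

r ≈ 23.1 cm

The kinetic energy gained is K = qV = (1×1.60×10^-19)(1.07×10^4) = 1.71×10^-15 J.
v = √(2K/m) = 1.01×10^6 m/s.
r = mv/(qB) = (3.34×10^-27)(1.01×10^6) / [(1×1.60×10^-19)(0.0913)] = 0.231 m.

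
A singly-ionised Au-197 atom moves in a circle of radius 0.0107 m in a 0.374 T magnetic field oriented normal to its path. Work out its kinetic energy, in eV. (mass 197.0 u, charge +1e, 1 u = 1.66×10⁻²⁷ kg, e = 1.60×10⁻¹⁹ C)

v = qBr/m = (1×1.60×10^-19)(0.374)(0.0107) / (3.27×10^-25) = 1960 m/s.
K = ½mv² = 0.5·(3.27×10^-25)·(1960)² = 6.27×10^-19 J = 3.92 eV.

K ≈ 3.92 eV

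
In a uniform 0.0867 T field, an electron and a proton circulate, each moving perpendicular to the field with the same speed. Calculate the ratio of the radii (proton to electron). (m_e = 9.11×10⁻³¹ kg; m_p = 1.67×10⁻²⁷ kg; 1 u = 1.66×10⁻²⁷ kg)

r = mv/(qB) ⇒ at equal v, r ∝ m/q.
r_{proton}/r_{electron} = 1830.

ratio ≈ 1830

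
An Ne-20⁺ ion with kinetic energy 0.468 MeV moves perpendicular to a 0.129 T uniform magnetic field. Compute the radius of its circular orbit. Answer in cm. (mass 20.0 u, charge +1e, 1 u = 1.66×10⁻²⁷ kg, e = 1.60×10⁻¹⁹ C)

r ≈ 342 cm

Convert the energy: K = 0.468 MeV = 7.49×10^-14 J.
v = √(2K/m) = √(2·7.49×10^-14/3.32×10^-26) = 2.12×10^6 m/s.
r = mv/(qB) = (3.32×10^-26)(2.12×10^6) / [(1×1.60×10^-19)(0.129)] = 3.42 m.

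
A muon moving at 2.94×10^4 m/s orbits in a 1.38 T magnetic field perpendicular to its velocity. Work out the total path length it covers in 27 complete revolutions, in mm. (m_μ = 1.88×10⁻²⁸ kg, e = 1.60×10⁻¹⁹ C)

r = mv/(qB) = 2.50×10^-5 m, so one revolution covers 2πr = 1.57×10^-4 m.
In 27 revolutions: L = 27·2πr = 4.25×10^-3 m.

L ≈ 4.25 mm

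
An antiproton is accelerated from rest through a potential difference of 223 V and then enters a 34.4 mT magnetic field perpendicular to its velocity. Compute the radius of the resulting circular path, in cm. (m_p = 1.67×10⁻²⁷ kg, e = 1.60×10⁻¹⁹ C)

r ≈ 6.27 cm

The kinetic energy gained is K = qV = (1×1.60×10^-19)(223) = 3.57×10^-17 J.
v = √(2K/m) = 2.07×10^5 m/s.
r = mv/(qB) = (1.67×10^-27)(2.07×10^5) / [(1×1.60×10^-19)(0.0344)] = 0.0627 m.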